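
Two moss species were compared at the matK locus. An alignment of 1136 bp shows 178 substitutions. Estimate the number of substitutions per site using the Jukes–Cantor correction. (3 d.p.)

0.176

p = 178/1136 ≈ 0.15669.
d = −(3/4) ln(1 − 4p/3) = −0.75 ln(1 − 0.20892) = −0.75 ln(0.79108)
  = −0.75 × (-0.234356) = 0.175767 substitutions/site.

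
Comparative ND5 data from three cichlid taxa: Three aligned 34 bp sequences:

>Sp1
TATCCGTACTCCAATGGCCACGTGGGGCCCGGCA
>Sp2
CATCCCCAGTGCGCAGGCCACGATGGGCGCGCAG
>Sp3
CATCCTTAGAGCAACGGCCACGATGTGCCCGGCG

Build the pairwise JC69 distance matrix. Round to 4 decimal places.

d(Sp1,Sp2) = 0.5972, d(Sp1,Sp3) = 0.3734, d(Sp2,Sp3) = 0.3734

Sp1–Sp2: 14/34 sites differ → p ≈ 0.411765, d = −0.75 ln(1 − 0.54902) = 0.597249 ≈ 0.5972.
Sp1–Sp3: 10/34 sites differ → p ≈ 0.294118, d = −0.75 ln(1 − 0.392157) = 0.373379 ≈ 0.3734.
Sp2–Sp3: 10/34 sites differ → p ≈ 0.294118, d = −0.75 ln(1 − 0.392157) = 0.373379 ≈ 0.3734.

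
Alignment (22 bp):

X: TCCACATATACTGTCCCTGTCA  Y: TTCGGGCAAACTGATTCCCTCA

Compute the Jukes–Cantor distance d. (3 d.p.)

0.824

The sequences differ at 11 of 22 sites, so p = 11/22 = 0.5.
d = −(3/4) ln(1 − 4p/3) = −0.75 ln(1 − 0.666667) = −0.75 ln(0.333333)
  = −0.75 × (-1.098613) = 0.823960 substitutions/site.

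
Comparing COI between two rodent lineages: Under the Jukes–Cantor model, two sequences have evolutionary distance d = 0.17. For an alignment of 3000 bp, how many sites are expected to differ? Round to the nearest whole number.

Invert JC69: p = (3/4)(1 − e^(−4d/3)) = 0.75 × (1 − e^(-0.226667)) = 0.75 × (1 − 0.797186) = 0.152111.
Expected differing sites = pL ≈ 0.152111 × 3000 = 456.333 ≈ 456.

456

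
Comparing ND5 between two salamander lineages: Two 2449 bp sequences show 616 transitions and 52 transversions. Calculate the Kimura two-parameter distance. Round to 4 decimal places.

0.3823

P = 616/2449 ≈ 0.251531 and Q = 52/2449 ≈ 0.021233.
Under the Kimura two-parameter model, d = −½ ln(1 − 2P − Q) − ¼ ln(1 − 2Q).
1 − 2P − Q = 0.475705, giving −½ ln(0.475705) = 0.371479.
1 − 2Q = 0.957534, giving −¼ ln(0.957534) = 0.010849.
d = 0.371479 + 0.010849 = 0.382328.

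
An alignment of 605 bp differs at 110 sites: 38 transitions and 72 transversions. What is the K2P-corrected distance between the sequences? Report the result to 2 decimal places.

P = 38/605 ≈ 0.06281 and Q = 72/605 ≈ 0.119008.
Under the Kimura two-parameter model, d = −½ ln(1 − 2P − Q) − ¼ ln(1 − 2Q).
1 − 2P − Q = 0.755372, giving −½ ln(0.755372) = 0.140272.
1 − 2Q = 0.761984, giving −¼ ln(0.761984) = 0.067957.
d = 0.140272 + 0.067957 = 0.208229.

0.21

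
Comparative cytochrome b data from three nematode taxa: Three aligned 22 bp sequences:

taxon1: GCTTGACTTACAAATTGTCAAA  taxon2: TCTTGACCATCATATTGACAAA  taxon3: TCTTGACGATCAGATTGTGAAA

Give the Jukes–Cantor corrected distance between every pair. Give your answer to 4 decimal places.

d(taxon1,taxon2) = 0.3390, d(taxon1,taxon3) = 0.3390, d(taxon2,taxon3) = 0.2082

taxon1–taxon2: 6/22 sites differ → p ≈ 0.272727, d = −0.75 ln(1 − 0.363636) = 0.338988 ≈ 0.3390.
taxon1–taxon3: 6/22 sites differ → p ≈ 0.272727, d = −0.75 ln(1 − 0.363636) = 0.338988 ≈ 0.3390.
taxon2–taxon3: 4/22 sites differ → p ≈ 0.181818, d = −0.75 ln(1 − 0.242424) = 0.208224 ≈ 0.2082.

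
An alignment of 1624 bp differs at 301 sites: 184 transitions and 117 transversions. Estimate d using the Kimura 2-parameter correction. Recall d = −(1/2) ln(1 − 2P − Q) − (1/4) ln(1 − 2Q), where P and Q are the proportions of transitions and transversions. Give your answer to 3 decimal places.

P = 184/1624 ≈ 0.1133 and Q = 117/1624 ≈ 0.072044.
Under the Kimura two-parameter model, d = −½ ln(1 − 2P − Q) − ¼ ln(1 − 2Q).
1 − 2P − Q = 0.701356, giving −½ ln(0.701356) = 0.177370.
1 − 2Q = 0.855912, giving −¼ ln(0.855912) = 0.038897.
d = 0.177370 + 0.038897 = 0.216267.

0.216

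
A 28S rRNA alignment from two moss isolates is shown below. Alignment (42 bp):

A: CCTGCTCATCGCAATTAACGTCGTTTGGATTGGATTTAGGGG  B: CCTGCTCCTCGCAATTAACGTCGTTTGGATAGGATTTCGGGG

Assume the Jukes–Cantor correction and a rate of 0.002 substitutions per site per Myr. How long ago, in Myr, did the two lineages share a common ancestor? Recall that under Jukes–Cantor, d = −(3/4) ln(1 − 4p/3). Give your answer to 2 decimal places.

18.77

The sequences differ at 3 of 42 sites (8, 31, 38), so p = 3/42 ≈ 0.071429.
d = −(3/4) ln(1 − 4p/3) = −0.75 ln(1 − 0.095239) = −0.75 ln(0.904761)
  = −0.75 × (-0.100084) = 0.075063 substitutions/site.
Under a molecular clock d = 2μt, so t = d/(2μ) = 0.075063 / (2 × 0.002) = 18.77 Myr.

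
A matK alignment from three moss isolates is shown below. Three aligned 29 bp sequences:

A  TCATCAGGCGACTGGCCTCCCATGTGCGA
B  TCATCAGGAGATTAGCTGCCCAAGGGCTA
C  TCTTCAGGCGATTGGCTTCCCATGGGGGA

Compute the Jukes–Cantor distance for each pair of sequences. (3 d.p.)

A–B: 8/29 sites differ → p ≈ 0.275862, d = −0.75 ln(1 − 0.367816) = 0.343931 ≈ 0.344.
A–C: 5/29 sites differ → p ≈ 0.172414, d = −0.75 ln(1 − 0.229885) = 0.195912 ≈ 0.196.
B–C: 7/29 sites differ → p ≈ 0.241379, d = −0.75 ln(1 − 0.321839) = 0.291278 ≈ 0.291.

d(A,B) = 0.344, d(A,C) = 0.196, d(B,C) = 0.291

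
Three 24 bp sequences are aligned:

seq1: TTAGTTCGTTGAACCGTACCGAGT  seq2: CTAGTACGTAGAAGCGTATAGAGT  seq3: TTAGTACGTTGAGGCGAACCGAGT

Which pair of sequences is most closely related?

seq1–seq2: 6/24 differ, p = 0.250, d = 0.304.
seq1–seq3: 4/24 differ, p = 0.167, d = 0.188.
seq2–seq3: 6/24 differ, p = 0.250, d = 0.304.
The smallest distance is between seq1 and seq3.

seq1 and seq3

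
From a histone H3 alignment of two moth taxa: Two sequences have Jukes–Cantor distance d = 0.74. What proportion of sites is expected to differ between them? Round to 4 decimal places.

0.4704

p = (3/4)(1 − e^(−4d/3)) = 0.75 × (1 − e^(-0.986667)) = 0.75 × (1 − 0.372817) = 0.470387.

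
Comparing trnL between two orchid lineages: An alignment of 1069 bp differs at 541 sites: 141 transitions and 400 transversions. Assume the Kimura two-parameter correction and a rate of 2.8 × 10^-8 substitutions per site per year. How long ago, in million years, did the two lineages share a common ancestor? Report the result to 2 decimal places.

P = 141/1069 ≈ 0.131899 and Q = 400/1069 ≈ 0.374181.
Under the Kimura two-parameter model, d = −½ ln(1 − 2P − Q) − ¼ ln(1 − 2Q).
1 − 2P − Q = 0.362021, giving −½ ln(0.362021) = 0.508027.
1 − 2Q = 0.251638, giving −¼ ln(0.251638) = 0.344941.
d = 0.508027 + 0.344941 = 0.852968.
Under a molecular clock d = 2μt, so t = d/(2μ) = 0.852968 / (2 × 2.8 × 10^-8) = 15.23 million years.

15.23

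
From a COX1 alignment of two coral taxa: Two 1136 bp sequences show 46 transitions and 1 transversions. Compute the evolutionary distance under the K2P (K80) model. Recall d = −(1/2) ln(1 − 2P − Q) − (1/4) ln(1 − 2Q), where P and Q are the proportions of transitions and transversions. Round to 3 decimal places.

0.043

P = 46/1136 ≈ 0.040493 and Q = 1/1136 ≈ 0.00088.
Under the Kimura two-parameter model, d = −½ ln(1 − 2P − Q) − ¼ ln(1 − 2Q).
1 − 2P − Q = 0.918134, giving −½ ln(0.918134) = 0.042706.
1 − 2Q = 0.99824, giving −¼ ln(0.99824) = 0.000440.
d = 0.042706 + 0.000440 = 0.043146.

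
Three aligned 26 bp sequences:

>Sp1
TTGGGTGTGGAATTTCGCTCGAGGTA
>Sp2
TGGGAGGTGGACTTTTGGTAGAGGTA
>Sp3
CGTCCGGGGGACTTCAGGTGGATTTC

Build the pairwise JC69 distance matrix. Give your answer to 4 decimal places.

d(Sp1,Sp2) = 0.3335, d(Sp1,Sp3) = 1.0998, d(Sp2,Sp3) = 0.6228

Sp1–Sp2: 7/26 sites differ → p ≈ 0.269231, d = −0.75 ln(1 − 0.358975) = 0.333515 ≈ 0.3335.
Sp1–Sp3: 15/26 sites differ → p ≈ 0.576923, d = −0.75 ln(1 − 0.769231) = 1.099754 ≈ 1.0998.
Sp2–Sp3: 11/26 sites differ → p ≈ 0.423077, d = −0.75 ln(1 − 0.564103) = 0.622762 ≈ 0.6228.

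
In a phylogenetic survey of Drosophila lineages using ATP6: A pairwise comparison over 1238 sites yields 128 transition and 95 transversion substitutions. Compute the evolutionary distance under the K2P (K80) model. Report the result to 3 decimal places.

0.208

P = 128/1238 ≈ 0.103393 and Q = 95/1238 ≈ 0.076737.
Under the Kimura two-parameter model, d = −½ ln(1 − 2P − Q) − ¼ ln(1 − 2Q).
1 − 2P − Q = 0.716477, giving −½ ln(0.716477) = 0.166705.
1 − 2Q = 0.846526, giving −¼ ln(0.846526) = 0.041654.
d = 0.166705 + 0.041654 = 0.208359.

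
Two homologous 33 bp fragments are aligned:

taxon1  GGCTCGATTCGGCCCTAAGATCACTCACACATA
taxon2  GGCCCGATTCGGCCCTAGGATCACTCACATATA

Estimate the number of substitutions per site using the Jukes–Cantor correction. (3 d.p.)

The sequences differ at 3 of 33 sites (4, 18, 30), so p = 3/33 ≈ 0.090909.
d = −(3/4) ln(1 − 4p/3) = −0.75 ln(1 − 0.121212) = −0.75 ln(0.878788)
  = −0.75 × (-0.129212) = 0.096909 substitutions/site.

0.097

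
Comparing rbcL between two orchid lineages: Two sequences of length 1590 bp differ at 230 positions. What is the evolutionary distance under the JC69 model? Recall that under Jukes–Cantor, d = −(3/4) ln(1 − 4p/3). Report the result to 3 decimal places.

0.161

p = 230/1590 ≈ 0.144654.
d = −(3/4) ln(1 − 4p/3) = −0.75 ln(1 − 0.192872) = −0.75 ln(0.807128)
  = −0.75 × (-0.214273) = 0.160705 substitutions/site.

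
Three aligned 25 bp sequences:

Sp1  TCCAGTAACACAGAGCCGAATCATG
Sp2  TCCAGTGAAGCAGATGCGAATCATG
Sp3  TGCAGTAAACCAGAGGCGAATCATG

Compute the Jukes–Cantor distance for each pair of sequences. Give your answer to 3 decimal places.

d(Sp1,Sp2) = 0.233, d(Sp1,Sp3) = 0.180, d(Sp2,Sp3) = 0.180

Sp1–Sp2: 5/25 sites differ → p = 0.2, d = −0.75 ln(1 − 0.266667) = 0.232617 ≈ 0.233.
Sp1–Sp3: 4/25 sites differ → p = 0.16, d = −0.75 ln(1 − 0.213333) = 0.179963 ≈ 0.180.
Sp2–Sp3: 4/25 sites differ → p = 0.16, d = −0.75 ln(1 − 0.213333) = 0.179963 ≈ 0.180.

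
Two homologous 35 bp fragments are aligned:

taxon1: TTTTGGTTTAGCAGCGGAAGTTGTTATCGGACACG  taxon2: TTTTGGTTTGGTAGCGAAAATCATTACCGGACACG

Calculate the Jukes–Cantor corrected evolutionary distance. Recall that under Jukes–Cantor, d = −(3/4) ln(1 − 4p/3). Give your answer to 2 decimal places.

0.23

The sequences differ at 7 of 35 sites (10, 12, 17, 20, 22, 23, 27), so p = 7/35 = 0.2.
d = −(3/4) ln(1 − 4p/3) = −0.75 ln(1 − 0.266667) = −0.75 ln(0.733333)
  = −0.75 × (-0.310155) = 0.232616 substitutions/site.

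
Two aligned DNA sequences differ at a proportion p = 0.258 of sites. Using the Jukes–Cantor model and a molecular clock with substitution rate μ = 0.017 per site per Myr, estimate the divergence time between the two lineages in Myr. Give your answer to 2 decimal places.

9.30

d = −(3/4) ln(1 − 4p/3) = −0.75 ln(1 − 0.344) = −0.75 ln(0.656)
  = −0.75 × (-0.421594) = 0.316196 substitutions/site.
Under a molecular clock d = 2μt, so t = d/(2μ) = 0.316196 / (2 × 0.017) = 9.30 Myr.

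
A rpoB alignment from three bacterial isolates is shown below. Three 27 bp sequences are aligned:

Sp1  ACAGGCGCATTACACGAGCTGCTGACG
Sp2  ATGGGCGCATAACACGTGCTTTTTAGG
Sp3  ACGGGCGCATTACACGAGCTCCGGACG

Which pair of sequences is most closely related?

Sp1 and Sp3

Sp1–Sp2: 8/27 differ, p = 0.296, d = 0.377.
Sp1–Sp3: 3/27 differ, p = 0.111, d = 0.120.
Sp2–Sp3: 8/27 differ, p = 0.296, d = 0.377.
The smallest distance is between Sp1 and Sp3.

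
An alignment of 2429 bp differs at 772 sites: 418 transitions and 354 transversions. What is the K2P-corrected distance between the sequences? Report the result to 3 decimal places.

0.423

P = 418/2429 ≈ 0.172087 and Q = 354/2429 ≈ 0.145739.
Under the Kimura two-parameter model, d = −½ ln(1 − 2P − Q) − ¼ ln(1 − 2Q).
1 − 2P − Q = 0.510087, giving −½ ln(0.510087) = 0.336587.
1 − 2Q = 0.708522, giving −¼ ln(0.708522) = 0.086144.
d = 0.336587 + 0.086144 = 0.422731.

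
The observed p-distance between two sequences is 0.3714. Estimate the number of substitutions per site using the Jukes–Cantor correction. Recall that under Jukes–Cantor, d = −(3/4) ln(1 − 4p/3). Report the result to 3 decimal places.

d = −(3/4) ln(1 − 4p/3) = −0.75 ln(1 − 0.4952) = −0.75 ln(0.5048)
  = −0.75 × (-0.683593) = 0.512695 substitutions/site.

0.513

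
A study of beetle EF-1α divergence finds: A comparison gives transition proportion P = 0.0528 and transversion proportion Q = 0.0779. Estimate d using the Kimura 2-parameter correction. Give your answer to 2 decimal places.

Under the Kimura two-parameter model, d = −½ ln(1 − 2P − Q) − ¼ ln(1 − 2Q).
1 − 2P − Q = 0.8165, giving −½ ln(0.8165) = 0.101364.
1 − 2Q = 0.8442, giving −¼ ln(0.8442) = 0.042341.
d = 0.101364 + 0.042341 = 0.143705.

0.14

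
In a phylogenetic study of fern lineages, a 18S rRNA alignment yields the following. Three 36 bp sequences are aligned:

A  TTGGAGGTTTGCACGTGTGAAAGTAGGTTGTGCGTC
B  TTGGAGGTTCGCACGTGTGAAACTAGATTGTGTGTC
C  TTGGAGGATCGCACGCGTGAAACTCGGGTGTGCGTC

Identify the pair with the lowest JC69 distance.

A–B: 4/36 differ, p = 0.111, d = 0.120.
A–C: 6/36 differ, p = 0.167, d = 0.188.
B–C: 6/36 differ, p = 0.167, d = 0.188.
The smallest distance is between A and B.

A and B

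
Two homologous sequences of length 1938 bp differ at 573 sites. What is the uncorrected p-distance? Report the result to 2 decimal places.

0.30

p = 573/1938 = 0.295665… ≈ 0.30 (to 2 d.p.).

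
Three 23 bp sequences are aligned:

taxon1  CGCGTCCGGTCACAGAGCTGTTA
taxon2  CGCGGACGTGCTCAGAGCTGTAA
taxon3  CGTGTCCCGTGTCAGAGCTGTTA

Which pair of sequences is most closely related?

taxon1–taxon2: 6/23 differ, p = 0.261, d = 0.321.
taxon1–taxon3: 4/23 differ, p = 0.174, d = 0.198.
taxon2–taxon3: 8/23 differ, p = 0.348, d = 0.467.
The smallest distance is between taxon1 and taxon3.

taxon1 and taxon3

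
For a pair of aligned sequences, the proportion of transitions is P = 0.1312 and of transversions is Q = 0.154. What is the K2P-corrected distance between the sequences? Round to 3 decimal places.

Under the Kimura two-parameter model, d = −½ ln(1 − 2P − Q) − ¼ ln(1 − 2Q).
1 − 2P − Q = 0.5836, giving −½ ln(0.5836) = 0.269270.
1 − 2Q = 0.692, giving −¼ ln(0.692) = 0.092042.
d = 0.269270 + 0.092042 = 0.361312.

0.361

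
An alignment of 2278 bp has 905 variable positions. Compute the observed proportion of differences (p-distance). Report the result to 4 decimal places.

p = 905/2278 = 0.397278… ≈ 0.3973 (to 4 d.p.).

0.3973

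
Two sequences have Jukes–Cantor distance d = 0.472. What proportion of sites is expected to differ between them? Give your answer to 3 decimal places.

p = (3/4)(1 − e^(−4d/3)) = 0.75 × (1 − e^(-0.629333)) = 0.75 × (1 − 0.532947) = 0.350290.

0.350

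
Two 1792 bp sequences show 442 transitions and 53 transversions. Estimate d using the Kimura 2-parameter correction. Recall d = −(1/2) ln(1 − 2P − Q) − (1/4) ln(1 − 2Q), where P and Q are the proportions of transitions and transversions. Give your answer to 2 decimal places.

P = 442/1792 ≈ 0.246652 and Q = 53/1792 ≈ 0.029576.
Under the Kimura two-parameter model, d = −½ ln(1 − 2P − Q) − ¼ ln(1 − 2Q).
1 − 2P − Q = 0.47712, giving −½ ln(0.47712) = 0.369994.
1 − 2Q = 0.940848, giving −¼ ln(0.940848) = 0.015243.
d = 0.369994 + 0.015243 = 0.385237.

0.39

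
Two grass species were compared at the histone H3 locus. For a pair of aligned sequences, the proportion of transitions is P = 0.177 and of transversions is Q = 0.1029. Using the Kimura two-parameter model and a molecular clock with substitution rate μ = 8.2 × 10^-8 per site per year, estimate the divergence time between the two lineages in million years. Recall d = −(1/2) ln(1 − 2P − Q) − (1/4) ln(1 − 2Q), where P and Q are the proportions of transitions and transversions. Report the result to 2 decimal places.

2.21

Under the Kimura two-parameter model, d = −½ ln(1 − 2P − Q) − ¼ ln(1 − 2Q).
1 − 2P − Q = 0.5431, giving −½ ln(0.5431) = 0.305231.
1 − 2Q = 0.7942, giving −¼ ln(0.7942) = 0.057605.
d = 0.305231 + 0.057605 = 0.362836.
Under a molecular clock d = 2μt, so t = d/(2μ) = 0.362836 / (2 × 8.2 × 10^-8) = 2.21 million years.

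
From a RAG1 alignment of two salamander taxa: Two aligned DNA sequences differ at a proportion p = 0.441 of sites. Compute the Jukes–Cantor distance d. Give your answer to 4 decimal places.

0.6650

d = −(3/4) ln(1 − 4p/3) = −0.75 ln(1 − 0.588) = −0.75 ln(0.412)
  = −0.75 × (-0.886732) = 0.665049 substitutions/site.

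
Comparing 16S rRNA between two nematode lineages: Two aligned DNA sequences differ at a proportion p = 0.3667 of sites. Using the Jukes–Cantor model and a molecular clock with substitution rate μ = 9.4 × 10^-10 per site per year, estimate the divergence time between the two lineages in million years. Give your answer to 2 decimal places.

d = −(3/4) ln(1 − 4p/3) = −0.75 ln(1 − 0.488933) = −0.75 ln(0.511067)
  = −0.75 × (-0.671255) = 0.503441 substitutions/site.
Under a molecular clock d = 2μt, so t = d/(2μ) = 0.503441 / (2 × 9.4 × 10^-10) = 267.79 million years.

267.79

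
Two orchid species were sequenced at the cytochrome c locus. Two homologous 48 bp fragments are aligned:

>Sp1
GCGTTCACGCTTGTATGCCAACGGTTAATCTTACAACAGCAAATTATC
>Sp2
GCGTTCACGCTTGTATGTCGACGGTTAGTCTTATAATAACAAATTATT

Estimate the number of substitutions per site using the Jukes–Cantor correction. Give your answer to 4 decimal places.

The sequences differ at 7 of 48 sites (18, 20, 28, 34, 37, 39, 48), so p = 7/48 ≈ 0.145833.
d = −(3/4) ln(1 − 4p/3) = −0.75 ln(1 − 0.194444) = −0.75 ln(0.805556)
  = −0.75 × (-0.216223) = 0.162167 substitutions/site.

0.1622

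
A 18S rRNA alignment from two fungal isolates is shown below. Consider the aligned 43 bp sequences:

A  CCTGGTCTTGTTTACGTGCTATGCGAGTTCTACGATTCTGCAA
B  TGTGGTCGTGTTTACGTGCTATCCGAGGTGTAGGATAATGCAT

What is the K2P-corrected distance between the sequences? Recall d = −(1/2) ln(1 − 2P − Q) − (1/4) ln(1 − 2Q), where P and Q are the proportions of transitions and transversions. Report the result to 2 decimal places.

0.28

Of 43 sites, 1 differences are transitions and 9 are transversions, so P = 1/43 ≈ 0.023256 and Q = 9/43 ≈ 0.209302.
Under the Kimura two-parameter model, d = −½ ln(1 − 2P − Q) − ¼ ln(1 − 2Q).
1 − 2P − Q = 0.744186, giving −½ ln(0.744186) = 0.147732.
1 − 2Q = 0.581396, giving −¼ ln(0.581396) = 0.135581.
d = 0.147732 + 0.135581 = 0.283313.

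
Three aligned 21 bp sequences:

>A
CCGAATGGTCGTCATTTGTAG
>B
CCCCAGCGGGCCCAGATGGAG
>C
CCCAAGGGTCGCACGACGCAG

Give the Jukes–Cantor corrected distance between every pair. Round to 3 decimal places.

A–B: 11/21 sites differ → p ≈ 0.52381, d = −0.75 ln(1 − 0.698413) = 0.899023 ≈ 0.899.
A–C: 9/21 sites differ → p ≈ 0.428571, d = −0.75 ln(1 − 0.571428) = 0.635472 ≈ 0.635.
B–C: 9/21 sites differ → p ≈ 0.428571, d = −0.75 ln(1 − 0.571428) = 0.635472 ≈ 0.635.

d(A,B) = 0.899, d(A,C) = 0.635, d(B,C) = 0.635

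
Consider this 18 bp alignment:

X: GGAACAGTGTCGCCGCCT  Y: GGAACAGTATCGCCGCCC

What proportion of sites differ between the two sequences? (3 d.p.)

The sequences differ at 2 of 18 positions (sites 9, 18).
p = 2/18 = 0.111111… ≈ 0.111 (to 3 d.p.).

0.111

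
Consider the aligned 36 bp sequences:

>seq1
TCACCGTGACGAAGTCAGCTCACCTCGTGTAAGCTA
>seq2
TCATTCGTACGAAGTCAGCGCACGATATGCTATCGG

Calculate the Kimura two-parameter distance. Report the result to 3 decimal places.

Of 36 sites, 6 differences are transitions and 9 are transversions, so P = 6/36 ≈ 0.166667 and Q = 9/36 = 0.25.
Under the Kimura two-parameter model, d = −½ ln(1 − 2P − Q) − ¼ ln(1 − 2Q).
1 − 2P − Q = 0.416666, giving −½ ln(0.416666) = 0.437735.
1 − 2Q = 0.5, giving −¼ ln(0.5) = 0.173287.
d = 0.437735 + 0.173287 = 0.611022.

0.611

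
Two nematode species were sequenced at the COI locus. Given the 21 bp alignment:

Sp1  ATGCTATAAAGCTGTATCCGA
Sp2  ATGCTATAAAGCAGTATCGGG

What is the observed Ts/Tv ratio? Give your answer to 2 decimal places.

Transitions are A↔G and C↔T; transversions are all other mismatches.
Transitions: 1. Transversions: 2.
R = 1/2 = 0.50.

0.50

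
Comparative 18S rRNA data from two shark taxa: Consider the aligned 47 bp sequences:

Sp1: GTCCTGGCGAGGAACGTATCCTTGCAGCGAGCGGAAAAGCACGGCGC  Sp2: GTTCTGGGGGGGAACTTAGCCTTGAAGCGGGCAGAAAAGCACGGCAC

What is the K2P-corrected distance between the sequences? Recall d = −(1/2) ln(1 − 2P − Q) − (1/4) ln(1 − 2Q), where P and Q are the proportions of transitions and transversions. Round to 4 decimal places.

Of 47 sites, 5 differences are transitions and 4 are transversions, so P = 5/47 ≈ 0.106383 and Q = 4/47 ≈ 0.085106.
Under the Kimura two-parameter model, d = −½ ln(1 − 2P − Q) − ¼ ln(1 − 2Q).
1 − 2P − Q = 0.702128, giving −½ ln(0.702128) = 0.176820.
1 − 2Q = 0.829788, giving −¼ ln(0.829788) = 0.046646.
d = 0.176820 + 0.046646 = 0.223466.

0.2235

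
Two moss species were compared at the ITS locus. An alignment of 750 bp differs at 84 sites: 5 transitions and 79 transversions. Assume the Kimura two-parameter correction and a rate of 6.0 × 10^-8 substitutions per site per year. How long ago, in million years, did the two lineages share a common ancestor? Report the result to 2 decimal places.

1.02

P = 5/750 ≈ 0.006667 and Q = 79/750 ≈ 0.105333.
Under the Kimura two-parameter model, d = −½ ln(1 − 2P − Q) − ¼ ln(1 − 2Q).
1 − 2P − Q = 0.881333, giving −½ ln(0.881333) = 0.063160.
1 − 2Q = 0.789334, giving −¼ ln(0.789334) = 0.059141.
d = 0.063160 + 0.059141 = 0.122301.
Under a molecular clock d = 2μt, so t = d/(2μ) = 0.122301 / (2 × 6.0 × 10^-8) = 1.02 million years.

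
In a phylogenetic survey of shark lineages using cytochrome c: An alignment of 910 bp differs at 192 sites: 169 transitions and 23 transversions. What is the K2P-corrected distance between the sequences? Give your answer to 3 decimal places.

P = 169/910 ≈ 0.185714 and Q = 23/910 ≈ 0.025275.
Under the Kimura two-parameter model, d = −½ ln(1 − 2P − Q) − ¼ ln(1 − 2Q).
1 − 2P − Q = 0.603297, giving −½ ln(0.603297) = 0.252673.
1 − 2Q = 0.94945, giving −¼ ln(0.94945) = 0.012968.
d = 0.252673 + 0.012968 = 0.265641.

0.266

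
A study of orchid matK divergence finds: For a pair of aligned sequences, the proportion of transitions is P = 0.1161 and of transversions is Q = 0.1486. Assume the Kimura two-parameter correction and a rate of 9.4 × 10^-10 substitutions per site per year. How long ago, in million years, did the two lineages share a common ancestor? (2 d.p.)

174.38

Under the Kimura two-parameter model, d = −½ ln(1 − 2P − Q) − ¼ ln(1 − 2Q).
1 − 2P − Q = 0.6192, giving −½ ln(0.6192) = 0.239663.
1 − 2Q = 0.7028, giving −¼ ln(0.7028) = 0.088171.
d = 0.239663 + 0.088171 = 0.327834.
Under a molecular clock d = 2μt, so t = d/(2μ) = 0.327834 / (2 × 9.4 × 10^-10) = 174.38 million years.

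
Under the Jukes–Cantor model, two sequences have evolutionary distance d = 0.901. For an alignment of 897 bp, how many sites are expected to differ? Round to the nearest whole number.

470

Invert JC69: p = (3/4)(1 − e^(−4d/3)) = 0.75 × (1 − e^(-1.201333)) = 0.75 × (1 − 0.300793) = 0.524405.
Expected differing sites = pL ≈ 0.524405 × 897 = 470.391285 ≈ 470.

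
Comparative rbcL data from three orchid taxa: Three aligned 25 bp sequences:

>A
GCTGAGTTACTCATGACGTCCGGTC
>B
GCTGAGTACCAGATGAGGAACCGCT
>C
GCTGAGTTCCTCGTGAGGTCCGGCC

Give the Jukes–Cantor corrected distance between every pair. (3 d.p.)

A–B: 10/25 sites differ → p = 0.4, d = −0.75 ln(1 − 0.533333) = 0.571605 ≈ 0.572.
A–C: 4/25 sites differ → p = 0.16, d = −0.75 ln(1 − 0.213333) = 0.179963 ≈ 0.180.
B–C: 8/25 sites differ → p = 0.32, d = −0.75 ln(1 − 0.426667) = 0.417216 ≈ 0.417.

d(A,B) = 0.572, d(A,C) = 0.180, d(B,C) = 0.417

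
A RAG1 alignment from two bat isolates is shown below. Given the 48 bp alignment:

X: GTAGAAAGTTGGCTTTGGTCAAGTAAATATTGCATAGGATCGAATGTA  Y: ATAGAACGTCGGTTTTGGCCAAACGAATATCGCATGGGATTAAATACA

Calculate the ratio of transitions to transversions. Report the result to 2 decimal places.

Transitions are A↔G and C↔T; transversions are all other mismatches.
Transitions: 13. Transversions: 1.
R = 13/1 = 13.00.

13.00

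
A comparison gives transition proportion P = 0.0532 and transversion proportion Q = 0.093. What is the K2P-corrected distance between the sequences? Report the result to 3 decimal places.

0.163

Under the Kimura two-parameter model, d = −½ ln(1 − 2P − Q) − ¼ ln(1 − 2Q).
1 − 2P − Q = 0.8006, giving −½ ln(0.8006) = 0.111197.
1 − 2Q = 0.814, giving −¼ ln(0.814) = 0.051449.
d = 0.111197 + 0.051449 = 0.162646.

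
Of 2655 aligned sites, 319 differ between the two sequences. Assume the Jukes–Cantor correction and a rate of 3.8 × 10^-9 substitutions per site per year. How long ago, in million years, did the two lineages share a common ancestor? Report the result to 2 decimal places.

17.23

p = 319/2655 ≈ 0.120151.
d = −(3/4) ln(1 − 4p/3) = −0.75 ln(1 − 0.160201) = −0.75 ln(0.839799)
  = −0.75 × (-0.174593) = 0.130945 substitutions/site.
Under a molecular clock d = 2μt, so t = d/(2μ) = 0.130945 / (2 × 3.8 × 10^-9) = 17.23 million years.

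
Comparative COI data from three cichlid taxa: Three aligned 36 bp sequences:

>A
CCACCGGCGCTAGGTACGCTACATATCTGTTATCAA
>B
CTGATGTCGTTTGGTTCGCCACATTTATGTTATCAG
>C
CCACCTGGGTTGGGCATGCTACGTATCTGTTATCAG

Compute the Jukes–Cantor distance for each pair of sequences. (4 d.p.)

A–B: 12/36 sites differ → p ≈ 0.333333, d = −0.75 ln(1 − 0.444444) = 0.440839 ≈ 0.4408.
A–C: 8/36 sites differ → p ≈ 0.222222, d = −0.75 ln(1 − 0.296296) = 0.263548 ≈ 0.2635.
B–C: 15/36 sites differ → p ≈ 0.416667, d = −0.75 ln(1 − 0.555556) = 0.608198 ≈ 0.6082.

d(A,B) = 0.4408, d(A,C) = 0.2635, d(B,C) = 0.6082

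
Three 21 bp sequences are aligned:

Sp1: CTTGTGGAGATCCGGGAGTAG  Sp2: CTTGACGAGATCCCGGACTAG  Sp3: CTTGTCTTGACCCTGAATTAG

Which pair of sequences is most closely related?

Sp1–Sp2: 4/21 differ, p = 0.190, d = 0.220.
Sp1–Sp3: 7/21 differ, p = 0.333, d = 0.441.
Sp2–Sp3: 7/21 differ, p = 0.333, d = 0.441.
The smallest distance is between Sp1 and Sp2.

Sp1 and Sp2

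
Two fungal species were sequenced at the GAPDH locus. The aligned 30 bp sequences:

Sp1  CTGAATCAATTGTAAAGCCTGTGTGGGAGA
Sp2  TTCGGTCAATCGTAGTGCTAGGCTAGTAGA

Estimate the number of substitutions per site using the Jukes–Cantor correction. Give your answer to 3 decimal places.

The sequences differ at 13 of 30 sites, so p = 13/30 ≈ 0.433333.
d = −(3/4) ln(1 − 4p/3) = −0.75 ln(1 − 0.577777) = −0.75 ln(0.422223)
  = −0.75 × (-0.862222) = 0.646667 substitutions/site.

0.647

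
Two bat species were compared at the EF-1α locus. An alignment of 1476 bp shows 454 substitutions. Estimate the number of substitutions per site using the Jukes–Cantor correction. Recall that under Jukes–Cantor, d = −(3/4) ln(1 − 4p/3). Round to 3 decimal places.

0.396

p = 454/1476 ≈ 0.307588.
d = −(3/4) ln(1 − 4p/3) = −0.75 ln(1 − 0.410117) = −0.75 ln(0.589883)
  = −0.75 × (-0.527831) = 0.395873 substitutions/site.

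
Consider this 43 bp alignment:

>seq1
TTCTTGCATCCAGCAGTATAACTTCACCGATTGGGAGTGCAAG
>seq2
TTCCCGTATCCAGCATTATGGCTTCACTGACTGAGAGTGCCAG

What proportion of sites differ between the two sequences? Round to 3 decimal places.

0.233

The sequences differ at 10 of 43 positions (sites 4, 5, 7, 16, 20, 21, 28, 31, 34, 41).
p = 10/43 = 0.232558… ≈ 0.233 (to 3 d.p.).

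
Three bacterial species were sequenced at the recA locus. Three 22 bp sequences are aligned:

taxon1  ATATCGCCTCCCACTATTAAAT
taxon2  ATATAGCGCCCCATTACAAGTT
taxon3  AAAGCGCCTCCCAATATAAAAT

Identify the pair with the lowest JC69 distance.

taxon1 and taxon3

taxon1–taxon2: 8/22 differ, p = 0.364, d = 0.497.
taxon1–taxon3: 4/22 differ, p = 0.182, d = 0.208.
taxon2–taxon3: 9/22 differ, p = 0.409, d = 0.591.
The smallest distance is between taxon1 and taxon3.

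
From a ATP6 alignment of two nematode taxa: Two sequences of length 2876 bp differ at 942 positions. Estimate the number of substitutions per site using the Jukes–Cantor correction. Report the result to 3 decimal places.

0.430

p = 942/2876 ≈ 0.327538.
d = −(3/4) ln(1 − 4p/3) = −0.75 ln(1 − 0.436717) = −0.75 ln(0.563283)
  = −0.75 × (-0.573973) = 0.430480 substitutions/site.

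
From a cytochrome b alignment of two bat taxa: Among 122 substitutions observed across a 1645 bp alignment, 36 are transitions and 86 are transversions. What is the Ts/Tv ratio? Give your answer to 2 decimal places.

0.42

R = 36/86 = 0.418604… ≈ 0.42 (to 2 d.p.).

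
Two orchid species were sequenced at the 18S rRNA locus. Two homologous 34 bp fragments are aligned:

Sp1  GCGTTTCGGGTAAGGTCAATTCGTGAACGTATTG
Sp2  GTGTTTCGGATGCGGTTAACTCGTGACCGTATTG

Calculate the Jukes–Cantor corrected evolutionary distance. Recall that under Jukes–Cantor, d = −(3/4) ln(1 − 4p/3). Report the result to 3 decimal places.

0.241

The sequences differ at 7 of 34 sites (2, 10, 12, 13, 17, 20, 27), so p = 7/34 ≈ 0.205882.
d = −(3/4) ln(1 − 4p/3) = −0.75 ln(1 − 0.274509) = −0.75 ln(0.725491)
  = −0.75 × (-0.320907) = 0.240680 substitutions/site.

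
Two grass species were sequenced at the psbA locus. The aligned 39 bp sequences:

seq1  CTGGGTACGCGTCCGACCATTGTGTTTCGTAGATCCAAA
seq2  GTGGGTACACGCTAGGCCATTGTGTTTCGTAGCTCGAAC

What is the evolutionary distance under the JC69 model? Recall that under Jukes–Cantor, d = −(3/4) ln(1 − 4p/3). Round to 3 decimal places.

0.276

The sequences differ at 9 of 39 sites (1, 9, 12, 13, 14, 16, 33, 36, 39), so p = 9/39 ≈ 0.230769.
d = −(3/4) ln(1 − 4p/3) = −0.75 ln(1 − 0.307692) = −0.75 ln(0.692308)
  = −0.75 × (-0.367724) = 0.275793 substitutions/site.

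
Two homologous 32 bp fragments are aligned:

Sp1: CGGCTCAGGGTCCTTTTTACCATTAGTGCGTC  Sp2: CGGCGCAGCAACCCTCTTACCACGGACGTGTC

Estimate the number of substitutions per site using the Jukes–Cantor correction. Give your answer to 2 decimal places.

0.52

The sequences differ at 12 of 32 sites, so p = 12/32 = 0.375.
d = −(3/4) ln(1 − 4p/3) = −0.75 ln(1 − 0.5) = −0.75 ln(0.5)
  = −0.75 × (-0.693147) = 0.519860 substitutions/site.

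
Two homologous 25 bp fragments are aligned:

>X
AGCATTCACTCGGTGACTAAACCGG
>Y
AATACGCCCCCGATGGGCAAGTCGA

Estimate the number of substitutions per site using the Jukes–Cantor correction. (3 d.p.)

0.886

The sequences differ at 13 of 25 sites, so p = 13/25 = 0.52.
d = −(3/4) ln(1 − 4p/3) = −0.75 ln(1 − 0.693333) = −0.75 ln(0.306667)
  = −0.75 × (-1.181993) = 0.886495 substitutions/site.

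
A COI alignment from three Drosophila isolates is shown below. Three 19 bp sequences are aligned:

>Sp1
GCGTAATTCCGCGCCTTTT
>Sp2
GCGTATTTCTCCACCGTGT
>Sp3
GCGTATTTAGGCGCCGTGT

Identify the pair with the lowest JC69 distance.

Sp2 and Sp3

Sp1–Sp2: 6/19 differ, p = 0.316, d = 0.410.
Sp1–Sp3: 5/19 differ, p = 0.263, d = 0.324.
Sp2–Sp3: 4/19 differ, p = 0.211, d = 0.247.
The smallest distance is between Sp2 and Sp3.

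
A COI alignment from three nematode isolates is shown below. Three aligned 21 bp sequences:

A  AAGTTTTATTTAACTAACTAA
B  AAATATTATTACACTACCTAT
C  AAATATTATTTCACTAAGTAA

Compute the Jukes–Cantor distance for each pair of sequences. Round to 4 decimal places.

A–B: 6/21 sites differ → p ≈ 0.285714, d = −0.75 ln(1 − 0.380952) = 0.359679 ≈ 0.3597.
A–C: 4/21 sites differ → p ≈ 0.190476, d = −0.75 ln(1 − 0.253968) = 0.219740 ≈ 0.2197.
B–C: 4/21 sites differ → p ≈ 0.190476, d = −0.75 ln(1 − 0.253968) = 0.219740 ≈ 0.2197.

d(A,B) = 0.3597, d(A,C) = 0.2197, d(B,C) = 0.2197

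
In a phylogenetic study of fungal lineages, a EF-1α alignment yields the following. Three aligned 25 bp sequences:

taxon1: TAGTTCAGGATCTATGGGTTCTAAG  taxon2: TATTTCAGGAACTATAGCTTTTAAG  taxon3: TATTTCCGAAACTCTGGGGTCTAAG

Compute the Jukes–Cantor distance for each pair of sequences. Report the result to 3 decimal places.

d(taxon1,taxon2) = 0.233, d(taxon1,taxon3) = 0.289, d(taxon2,taxon3) = 0.351

taxon1–taxon2: 5/25 sites differ → p = 0.2, d = −0.75 ln(1 − 0.266667) = 0.232617 ≈ 0.233.
taxon1–taxon3: 6/25 sites differ → p = 0.24, d = −0.75 ln(1 − 0.32) = 0.289247 ≈ 0.289.
taxon2–taxon3: 7/25 sites differ → p = 0.28, d = −0.75 ln(1 − 0.373333) = 0.350505 ≈ 0.351.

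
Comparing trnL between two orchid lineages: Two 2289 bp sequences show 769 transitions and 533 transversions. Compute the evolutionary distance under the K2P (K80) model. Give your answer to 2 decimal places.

P = 769/2289 ≈ 0.335955 and Q = 533/2289 ≈ 0.232853.
Under the Kimura two-parameter model, d = −½ ln(1 − 2P − Q) − ¼ ln(1 − 2Q).
1 − 2P − Q = 0.095237, giving −½ ln(0.095237) = 1.175693.
1 − 2Q = 0.534294, giving −¼ ln(0.534294) = 0.156702.
d = 1.175693 + 0.156702 = 1.332395.

1.33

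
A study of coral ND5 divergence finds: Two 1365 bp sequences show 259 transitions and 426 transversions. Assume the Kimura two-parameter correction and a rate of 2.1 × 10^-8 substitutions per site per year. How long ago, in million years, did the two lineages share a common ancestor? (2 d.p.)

19.83

P = 259/1365 ≈ 0.189744 and Q = 426/1365 ≈ 0.312088.
Under the Kimura two-parameter model, d = −½ ln(1 − 2P − Q) − ¼ ln(1 − 2Q).
1 − 2P − Q = 0.308424, giving −½ ln(0.308424) = 0.588140.
1 − 2Q = 0.375824, giving −¼ ln(0.375824) = 0.244659.
d = 0.588140 + 0.244659 = 0.832799.
Under a molecular clock d = 2μt, so t = d/(2μ) = 0.832799 / (2 × 2.1 × 10^-8) = 19.83 million years.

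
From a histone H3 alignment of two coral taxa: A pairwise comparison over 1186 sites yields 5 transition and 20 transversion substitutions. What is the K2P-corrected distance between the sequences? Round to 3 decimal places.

P = 5/1186 ≈ 0.004216 and Q = 20/1186 ≈ 0.016863.
Under the Kimura two-parameter model, d = −½ ln(1 − 2P − Q) − ¼ ln(1 − 2Q).
1 − 2P − Q = 0.974705, giving −½ ln(0.974705) = 0.012810.
1 − 2Q = 0.966274, giving −¼ ln(0.966274) = 0.008577.
d = 0.012810 + 0.008577 = 0.021387.

0.021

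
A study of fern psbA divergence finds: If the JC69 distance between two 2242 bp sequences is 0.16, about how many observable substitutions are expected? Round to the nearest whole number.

323

Invert JC69: p = (3/4)(1 − e^(−4d/3)) = 0.75 × (1 − e^(-0.213333)) = 0.75 × (1 − 0.807887) = 0.144085.
Expected differing sites = pL ≈ 0.144085 × 2242 = 323.03857 ≈ 323.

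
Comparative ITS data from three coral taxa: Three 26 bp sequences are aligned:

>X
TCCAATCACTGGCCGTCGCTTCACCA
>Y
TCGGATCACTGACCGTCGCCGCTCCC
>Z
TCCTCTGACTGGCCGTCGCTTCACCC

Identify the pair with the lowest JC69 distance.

X–Y: 7/26 differ, p = 0.269, d = 0.334.
X–Z: 4/26 differ, p = 0.154, d = 0.172.
Y–Z: 8/26 differ, p = 0.308, d = 0.396.
The smallest distance is between X and Z.

X and Z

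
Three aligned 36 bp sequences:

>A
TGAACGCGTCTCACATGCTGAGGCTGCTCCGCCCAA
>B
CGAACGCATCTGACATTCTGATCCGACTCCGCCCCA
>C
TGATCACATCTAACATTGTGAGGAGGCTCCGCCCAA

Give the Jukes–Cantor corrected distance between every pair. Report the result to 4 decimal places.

d(A,B) = 0.3041, d(A,C) = 0.2635, d(B,C) = 0.3470

A–B: 9/36 sites differ → p = 0.25, d = −0.75 ln(1 − 0.333333) = 0.304098 ≈ 0.3041.
A–C: 8/36 sites differ → p ≈ 0.222222, d = −0.75 ln(1 − 0.296296) = 0.263548 ≈ 0.2635.
B–C: 10/36 sites differ → p ≈ 0.277778, d = −0.75 ln(1 − 0.370371) = 0.346968 ≈ 0.3470.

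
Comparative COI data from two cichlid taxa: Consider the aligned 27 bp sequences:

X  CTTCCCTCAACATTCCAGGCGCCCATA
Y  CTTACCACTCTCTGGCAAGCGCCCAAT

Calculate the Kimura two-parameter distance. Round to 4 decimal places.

Of 27 sites, 2 differences are transitions and 9 are transversions, so P = 2/27 ≈ 0.074074 and Q = 9/27 ≈ 0.333333.
Under the Kimura two-parameter model, d = −½ ln(1 − 2P − Q) − ¼ ln(1 − 2Q).
1 − 2P − Q = 0.518519, giving −½ ln(0.518519) = 0.328389.
1 − 2Q = 0.333334, giving −¼ ln(0.333334) = 0.274653.
d = 0.328389 + 0.274653 = 0.603042.

0.6030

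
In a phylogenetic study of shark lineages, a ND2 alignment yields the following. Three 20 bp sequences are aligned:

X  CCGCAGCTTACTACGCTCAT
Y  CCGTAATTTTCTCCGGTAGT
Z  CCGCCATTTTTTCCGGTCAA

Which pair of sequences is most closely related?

Y and Z

X–Y: 8/20 differ, p = 0.400, d = 0.572.
X–Z: 8/20 differ, p = 0.400, d = 0.572.
Y–Z: 6/20 differ, p = 0.300, d = 0.383.
The smallest distance is between Y and Z.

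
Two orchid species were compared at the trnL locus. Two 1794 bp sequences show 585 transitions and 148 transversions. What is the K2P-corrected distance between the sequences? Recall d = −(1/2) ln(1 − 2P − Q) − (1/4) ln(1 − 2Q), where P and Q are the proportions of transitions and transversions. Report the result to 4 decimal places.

P = 585/1794 ≈ 0.326087 and Q = 148/1794 ≈ 0.082497.
Under the Kimura two-parameter model, d = −½ ln(1 − 2P − Q) − ¼ ln(1 − 2Q).
1 − 2P − Q = 0.265329, giving −½ ln(0.265329) = 0.663392.
1 − 2Q = 0.835006, giving −¼ ln(0.835006) = 0.045079.
d = 0.663392 + 0.045079 = 0.708471.

0.7085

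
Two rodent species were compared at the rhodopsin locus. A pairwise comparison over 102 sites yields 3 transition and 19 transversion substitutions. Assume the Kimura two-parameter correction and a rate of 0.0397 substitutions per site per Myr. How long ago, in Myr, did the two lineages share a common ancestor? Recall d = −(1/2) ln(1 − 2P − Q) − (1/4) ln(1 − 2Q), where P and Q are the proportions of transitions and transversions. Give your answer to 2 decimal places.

P = 3/102 ≈ 0.029412 and Q = 19/102 ≈ 0.186275.
Under the Kimura two-parameter model, d = −½ ln(1 − 2P − Q) − ¼ ln(1 − 2Q).
1 − 2P − Q = 0.754901, giving −½ ln(0.754901) = 0.140584.
1 − 2Q = 0.62745, giving −¼ ln(0.62745) = 0.116523.
d = 0.140584 + 0.116523 = 0.257107.
Under a molecular clock d = 2μt, so t = d/(2μ) = 0.257107 / (2 × 0.0397) = 3.24 Myr.

3.24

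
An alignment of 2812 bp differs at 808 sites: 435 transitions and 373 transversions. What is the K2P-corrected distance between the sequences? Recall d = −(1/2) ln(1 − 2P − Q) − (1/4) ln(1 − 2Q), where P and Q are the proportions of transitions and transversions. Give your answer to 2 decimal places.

P = 435/2812 ≈ 0.154694 and Q = 373/2812 ≈ 0.132646.
Under the Kimura two-parameter model, d = −½ ln(1 − 2P − Q) − ¼ ln(1 − 2Q).
1 − 2P − Q = 0.557966, giving −½ ln(0.557966) = 0.291729.
1 − 2Q = 0.734708, giving −¼ ln(0.734708) = 0.077071.
d = 0.291729 + 0.077071 = 0.368800.

0.37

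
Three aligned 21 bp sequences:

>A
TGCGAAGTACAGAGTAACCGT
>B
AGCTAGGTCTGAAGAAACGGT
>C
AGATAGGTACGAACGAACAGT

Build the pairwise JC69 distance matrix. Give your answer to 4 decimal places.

A–B: 9/21 sites differ → p ≈ 0.428571, d = −0.75 ln(1 − 0.571428) = 0.635472 ≈ 0.6355.
A–C: 9/21 sites differ → p ≈ 0.428571, d = −0.75 ln(1 − 0.571428) = 0.635472 ≈ 0.6355.
B–C: 6/21 sites differ → p ≈ 0.285714, d = −0.75 ln(1 − 0.380952) = 0.359679 ≈ 0.3597.

d(A,B) = 0.6355, d(A,C) = 0.6355, d(B,C) = 0.3597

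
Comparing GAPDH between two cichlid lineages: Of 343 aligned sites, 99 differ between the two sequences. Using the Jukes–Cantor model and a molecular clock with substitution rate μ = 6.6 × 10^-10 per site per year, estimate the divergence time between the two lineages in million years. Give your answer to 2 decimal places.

276.06

p = 99/343 ≈ 0.28863.
d = −(3/4) ln(1 − 4p/3) = −0.75 ln(1 − 0.38484) = −0.75 ln(0.61516)
  = −0.75 × (-0.485873) = 0.364405 substitutions/site.
Under a molecular clock d = 2μt, so t = d/(2μ) = 0.364405 / (2 × 6.6 × 10^-10) = 276.06 million years.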